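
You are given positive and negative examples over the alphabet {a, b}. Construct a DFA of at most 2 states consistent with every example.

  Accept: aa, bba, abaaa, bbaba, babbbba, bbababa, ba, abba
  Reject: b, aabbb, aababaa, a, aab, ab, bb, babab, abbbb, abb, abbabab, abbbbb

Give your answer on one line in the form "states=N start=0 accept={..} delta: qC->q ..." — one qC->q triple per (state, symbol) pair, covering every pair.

Fold the examples into a partial DFA from state 0: repeatedly fix the first undefined (state, symbol) met by the shortest-then-alphabetical prefix, trying targets in increasing order and rejecting any under which an Accept and a Reject string meet in one state with the same remainder; add a state when all current targets are rejected. Accepting states are where Accept strings end.
a: 0a undefined. 0a->0: no, aa/a meet in 0. Open state 1: 0a->1.
b: 0b undefined. 0b->0: no, bba/a meet in 1. 0b->1: ok.
aa: 1a undefined. 1a->0: ok.
ab: 1b undefined. 1b->0: no, aa/ab meet in 0. 1b->1: ok.
All examples now run through 2 states with every (state, symbol) defined. Accept strings end in {0}, Reject strings end in {1}; accept={0}.

states=2 start=0 accept={0} delta: 0a->1 0b->1 1a->0 1b->1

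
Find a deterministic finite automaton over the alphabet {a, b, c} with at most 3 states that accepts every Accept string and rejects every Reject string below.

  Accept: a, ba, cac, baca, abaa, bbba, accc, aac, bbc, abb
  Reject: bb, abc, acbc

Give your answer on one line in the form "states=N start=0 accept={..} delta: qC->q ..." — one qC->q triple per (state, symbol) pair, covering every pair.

states=3 start=0 accept={1} delta: 0a->1 0b->0 0c->1 1a->0 1b->1 1c->2 2a->1 2b->1 2c->0

Grow the machine one transition at a time. Run the examples from 0; the earliest place one falls off (shortest prefix, ties alphabetical) gets sent to the lowest-numbered state that keeps every Accept/Reject pair distinguishable — a pair clashes when both reach the same state with identical unread suffix — and to a fresh state only if none does.
a: 0a undefined. 0a->0: no, abb/bb meet in 0 with "bb" left. Open state 1: 0a->1.
b: 0b undefined. 0b->0: ok.
c: 0c undefined. 0c->0: no, bbc/bb meet in 0. 0c->1: ok.
aa: 1a undefined. 1a->0: ok.
ab: 1b undefined. 1b->0: no, a/abc meet in 1. 1b->1: ok.
ac: 1c undefined. 1c->0: no, a/acbc meet in 1. 1c->1: no, a/abc meet in 1. Open state 2: 1c->2.
acb: 2b undefined. 2b->0: no, a/acbc meet in 1. 2b->1: ok.
acc: 2c undefined. 2c->0: ok.
baca: 2a undefined. 2a->0: no, baca/bb meet in 0. 2a->1: ok.
All examples now run through 3 states with every (state, symbol) defined. Accept strings end in {1}, Reject strings end in {0,2}; accept={1}.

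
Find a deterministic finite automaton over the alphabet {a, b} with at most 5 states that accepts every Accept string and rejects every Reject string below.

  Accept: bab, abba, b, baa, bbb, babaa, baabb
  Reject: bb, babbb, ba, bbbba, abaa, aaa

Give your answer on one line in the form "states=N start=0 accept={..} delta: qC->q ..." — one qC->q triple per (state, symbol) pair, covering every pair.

Fold the examples into a partial DFA from state 0: repeatedly fix the first undefined (state, symbol) met by the shortest-then-alphabetical prefix, trying targets in increasing order and rejecting any under which an Accept and a Reject string meet in one state with the same remainder; add a state when all current targets are rejected. Accepting states are where Accept strings end.
a: 0a undefined. 0a->0: no, baa/abaa meet in 0 with "baa" left. Open state 1: 0a->1.
b: 0b undefined. 0b->0: no, b/bb meet in 0. 0b->1: no, baa/aaa meet in 1 with "aa" left. Open state 2: 0b->2.
aa: 1a undefined. 1a->0: ok.
ab: 1b undefined. 1b->0: no, abba/ba meet in 2 with "a" left. 1b->1: ok.
ba: 2a undefined. 2a->0: no, abba/ba meet in 0. 2a->1: no, bab/babbb meet in 1. 2a->2: no, bab/bb meet in 2 with "b" left. Open state 3: 2a->3.
bb: 2b undefined. 2b->0: no, abba/bb meet in 0. 2b->1: no, abba/bbbba meet in 0. 2b->2: no, b/bb meet in 2. 2b->3: ok.
baa: 3a undefined. 3a->0: no, baabb/bb meet in 3. 3a->1: no, baa/abaa meet in 1. 3a->2: ok.
bab: 3b undefined. 3b->0: ok.
All examples now run through 4 states with every (state, symbol) defined. Accept strings end in {0,2}, Reject strings end in {1,3}; accept={0,2}.

states=4 start=0 accept={0,2} delta: 0a->1 0b->2 1a->0 1b->1 2a->3 2b->3 3a->2 3b->0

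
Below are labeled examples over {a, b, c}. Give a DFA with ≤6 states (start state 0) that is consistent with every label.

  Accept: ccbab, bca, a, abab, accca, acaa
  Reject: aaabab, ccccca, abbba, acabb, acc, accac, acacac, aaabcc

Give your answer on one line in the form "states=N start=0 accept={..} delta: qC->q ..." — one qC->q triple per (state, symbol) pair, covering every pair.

states=5 start=0 accept={1,2,4} delta: 0a->1 0b->0 0c->1 1a->2 1b->2 1c->2 2a->3 2b->1 2c->3 3a->2 3b->4 3c->1 4a->0 4b->0 4c->2

State merging on the prefix tree: take the shortest (then alphabetical) example prefix whose next move is undefined and point that move at state 0, else 1, else 2, ...; a target is out if some Accept/Reject pair would then sit in one state with the same input left (inseparable). If every existing state is out, open a new one.
a: 0a undefined. 0a->0: no, abab/aaabab meet in 0 with "bab" left. Open state 1: 0a->1.
b: 0b undefined. 0b->0: ok.
c: 0c undefined. 0c->0: no, bca/ccccca meet in 1. 0c->1: ok.
aa: 1a undefined. 1a->0: no, abab/aaabab meet in 1 with "bab" left. 1a->1: no, abab/aaabab meet in 1 with "bab" left. Open state 2: 1a->2.
ab: 1b undefined. 1b->0: no, a/abbba meet in 1. 1b->1: no, bca/abbba meet in 2. 1b->2: ok.
ac: 1c undefined. 1c->0: no, ccbab/ccccca meet in 2. 1c->1: no, bca/ccccca meet in 2. 1c->2: ok.
aaa: 2a undefined. 2a->0: no, bca/aaabab meet in 2. 2a->1: no, bca/aaabab meet in 2. 2a->2: no, ccbab/aaabab meet in 2 with "bab" left. Open state 3: 2a->3.
abb: 2b undefined. 2b->0: no, a/abbba meet in 1. 2b->1: ok.
acc: 2c undefined. 2c->0: no, bca/accac meet in 2. 2c->1: no, ccbab/acc meet in 1. 2c->2: no, bca/acc meet in 2. 2c->3: ok.
aaab: 3b undefined. 3b->0: no, bca/aaabab meet in 2. 3b->1: no, ccbab/aaabab meet in 1. 3b->2: no, ccbab/acabb meet in 1. 3b->3: no, abab/abbba meet in 3. Open state 4: 3b->4.
acaa: 3a undefined. 3a->0: no, ccbab/accac meet in 1. 3a->1: no, bca/accac meet in 2. 3a->2: ok.
acac: 3c undefined. 3c->0: no, bca/ccccca meet in 2. 3c->1: ok.
aaaba: 4a undefined. 4a->0: ok.
aaabc: 4c undefined. 4c->0: no, ccbab/aaabcc meet in 1. 4c->1: no, bca/aaabcc meet in 2. 4c->2: ok.
acabb: 4b undefined. 4b->0: ok.
All examples now run through 5 states with every (state, symbol) defined. Accept strings end in {1,2,4}, Reject strings end in {0,3}; accept={1,2,4}.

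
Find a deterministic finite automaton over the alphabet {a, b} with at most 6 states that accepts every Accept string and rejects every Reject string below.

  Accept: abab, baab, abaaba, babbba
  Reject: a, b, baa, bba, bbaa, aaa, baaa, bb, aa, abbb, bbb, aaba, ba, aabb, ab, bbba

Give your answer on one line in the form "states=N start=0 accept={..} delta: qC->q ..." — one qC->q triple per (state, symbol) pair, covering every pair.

states=4 start=0 accept={3} delta: 0a->0 0b->1 1a->2 1b->0 2a->2 2b->3 3a->3 3b->2

Fold the examples into a partial DFA from state 0: repeatedly fix the first undefined (state, symbol) met by the shortest-then-alphabetical prefix, trying targets in increasing order and rejecting any under which an Accept and a Reject string meet in one state with the same remainder; add a state when all current targets are rejected. Accepting states are where Accept strings end.
a: 0a undefined. 0a->0: ok.
b: 0b undefined. 0b->0: no, abab/a meet in 0. Open state 1: 0b->1.
ba: 1a undefined. 1a->0: no, abab/b meet in 1. 1a->1: no, abab/bb meet in 1 with "b" left. Open state 2: 1a->2.
bb: 1b undefined. 1b->0: ok.
baa: 2a undefined. 2a->0: no, baab/b meet in 1. 2a->1: no, baab/a meet in 0. 2a->2: ok.
bab: 2b undefined. 2b->0: no, abab/a meet in 0. 2b->1: no, abab/b meet in 1. 2b->2: no, abab/baa meet in 2. Open state 3: 2b->3.
babb: 3b undefined. 3b->0: no, babbba/baa meet in 2. 3b->1: no, babbba/a meet in 0. 3b->2: ok.
abaaba: 3a undefined. 3a->0: no, abaaba/a meet in 0. 3a->1: no, abaaba/b meet in 1. 3a->2: no, abaaba/baa meet in 2. 3a->3: ok.
All examples now run through 4 states with every (state, symbol) defined. Accept strings end in {3}, Reject strings end in {0,1,2}; accept={3}.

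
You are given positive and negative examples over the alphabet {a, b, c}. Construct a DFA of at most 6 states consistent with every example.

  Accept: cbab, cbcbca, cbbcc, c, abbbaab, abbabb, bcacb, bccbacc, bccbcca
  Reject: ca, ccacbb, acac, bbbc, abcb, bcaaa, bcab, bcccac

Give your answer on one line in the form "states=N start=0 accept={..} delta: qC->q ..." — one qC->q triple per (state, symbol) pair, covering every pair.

states=6 start=0 accept={1,4,5} delta: 0a->0 0b->1 0c->1 1a->3 1b->1 1c->2 2a->2 2b->2 2c->4 3a->0 3b->1 3c->0 4a->1 4b->5 4c->1 5a->1 5b->0 5c->2

Fold the examples into a partial DFA from state 0: repeatedly fix the first undefined (state, symbol) met by the shortest-then-alphabetical prefix, trying targets in increasing order and rejecting any under which an Accept and a Reject string meet in one state with the same remainder; add a state when all current targets are rejected. Accepting states are where Accept strings end.
a: 0a undefined. 0a->0: ok.
b: 0b undefined. 0b->0: no, c/bbbc meet in 0 with "c" left. Open state 1: 0b->1.
c: 0c undefined. 0c->0: no, c/ca meet in 0. 0c->1: ok.
bb: 1b undefined. 1b->0: no, cbcbca/ca meet in 1 with "a" left. 1b->1: ok.
bc: 1c undefined. 1c->0: no, cbcbca/bbbc meet in 0. 1c->1: no, cbab/bcab meet in 1 with "ab" left. Open state 2: 1c->2.
ca: 1a undefined. 1a->0: no, cbab/acac meet in 1. 1a->1: no, cbab/ca meet in 1. 1a->2: no, cbab/abcb meet in 2 with "b" left. Open state 3: 1a->3.
bca: 2a undefined. 2a->0: no, c/ccacbb meet in 1. 2a->1: no, c/bcab meet in 1. 2a->2: ok.
bcc: 2c undefined. 2c->0: no, c/ccacbb meet in 1. 2c->1: no, cbbcc/ccacbb meet in 1. 2c->2: no, cbbcc/bbbc meet in 2. 2c->3: no, cbbcc/ca meet in 3. Open state 4: 2c->4.
abcb: 2b undefined. 2b->0: no, cbcbca/ca meet in 3. 2b->1: no, cbcbca/bbbc meet in 2. 2b->2: ok.
acac: 3c undefined. 3c->0: ok.
bccb: 4b undefined. 4b->0: no, c/ccacbb meet in 1. 4b->1: no, c/ccacbb meet in 1. 4b->2: no, bcacb/ccacbb meet in 2. 4b->3: no, cbab/ccacbb meet in 3 with "b" left. 4b->4: no, cbbcc/ccacbb meet in 4. Open state 5: 4b->5.
bccc: 4c undefined. 4c->0: no, c/bcccac meet in 1. 4c->1: ok.
cbab: 3b undefined. 3b->0: no, cbab/acac meet in 0. 3b->1: ok.
bccba: 5a undefined. 5a->0: no, bccbacc/bbbc meet in 2. 5a->1: ok.
bccbc: 5c undefined. 5c->0: no, bccbcca/ca meet in 3. 5c->1: no, bccbcca/bbbc meet in 2. 5c->2: ok.
abbbaa: 3a undefined. 3a->0: ok.
cbcbca: 4a undefined. 4a->0: no, cbcbca/acac meet in 0. 4a->1: ok.
ccacbb: 5b undefined. 5b->0: ok.
All examples now run through 6 states with every (state, symbol) defined. Accept strings end in {1,4,5}, Reject strings end in {0,2,3}; accept={1,4,5}.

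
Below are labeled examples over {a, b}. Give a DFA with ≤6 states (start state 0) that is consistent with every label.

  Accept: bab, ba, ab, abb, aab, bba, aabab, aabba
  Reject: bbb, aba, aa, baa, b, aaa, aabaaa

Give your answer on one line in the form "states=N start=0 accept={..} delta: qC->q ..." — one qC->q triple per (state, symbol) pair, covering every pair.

Grow the machine one transition at a time. Run the examples from 0; the earliest place one falls off (shortest prefix, ties alphabetical) gets sent to the lowest-numbered state that keeps every Accept/Reject pair distinguishable — a pair clashes when both reach the same state with identical unread suffix — and to a fresh state only if none does.
a: 0a undefined. 0a->0: no, ba/aba meet in 0 with "ba" left. Open state 1: 0a->1.
b: 0b undefined. 0b->0: ok.
aa: 1a undefined. 1a->0: no, ba/aaa meet in 1. 1a->1: no, ba/aa meet in 1. Open state 2: 1a->2.
ab: 1b undefined. 1b->0: no, bab/bbb meet in 0. 1b->1: ok.
aaa: 2a undefined. 2a->0: ok.
aab: 2b undefined. 2b->0: no, aab/bbb meet in 0. 2b->1: no, bab/aabaaa meet in 1. 2b->2: no, aab/aba meet in 2. Open state 3: 2b->3.
aaba: 3a undefined. 3a->0: no, aabab/bbb meet in 0. 3a->1: ok.
aabb: 3b undefined. 3b->0: ok.
All examples now run through 4 states with every (state, symbol) defined. Accept strings end in {1,3}, Reject strings end in {0,2}; accept={1,3}.

states=4 start=0 accept={1,3} delta: 0a->1 0b->0 1a->2 1b->1 2a->0 2b->3 3a->1 3b->0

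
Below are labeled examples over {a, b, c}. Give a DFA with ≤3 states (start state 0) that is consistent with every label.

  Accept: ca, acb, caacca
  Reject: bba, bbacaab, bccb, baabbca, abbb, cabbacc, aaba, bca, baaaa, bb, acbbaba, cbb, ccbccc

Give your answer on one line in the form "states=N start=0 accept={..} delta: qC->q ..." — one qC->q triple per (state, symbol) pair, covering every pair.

states=3 start=0 accept={0,1} delta: 0a->0 0b->1 0c->0 1a->2 1b->2 1c->2 2a->2 2b->2 2c->1

State merging on the prefix tree: take the shortest (then alphabetical) example prefix whose next move is undefined and point that move at state 0, else 1, else 2, ...; a target is out if some Accept/Reject pair would then sit in one state with the same input left (inseparable). If every existing state is out, open a new one.
a: 0a undefined. 0a->0: ok.
b: 0b undefined. 0b->0: no, ca/baabbca meet in 0 with "ca" left. Open state 1: 0b->1.
c: 0c undefined. 0c->0: ok.
ba: 1a undefined. 1a->0: no, ca/aaba meet in 0. 1a->1: no, acb/aaba meet in 1. Open state 2: 1a->2.
bb: 1b undefined. 1b->0: no, ca/bba meet in 0. 1b->1: no, acb/abbb meet in 1. 1b->2: ok.
bc: 1c undefined. 1c->0: no, ca/bca meet in 0. 1c->1: no, acb/ccbccc meet in 1. 1c->2: ok.
baa: 2a undefined. 2a->0: no, ca/bba meet in 0. 2a->1: no, acb/bba meet in 1. 2a->2: ok.
bcc: 2c undefined. 2c->0: no, ca/cabbacc meet in 0. 2c->1: ok.
abbb: 2b undefined. 2b->0: no, ca/bbacaab meet in 0. 2b->1: no, acb/bbacaab meet in 1. 2b->2: ok.
All examples now run through 3 states with every (state, symbol) defined. Accept strings end in {0,1}, Reject strings end in {2}; accept={0,1}.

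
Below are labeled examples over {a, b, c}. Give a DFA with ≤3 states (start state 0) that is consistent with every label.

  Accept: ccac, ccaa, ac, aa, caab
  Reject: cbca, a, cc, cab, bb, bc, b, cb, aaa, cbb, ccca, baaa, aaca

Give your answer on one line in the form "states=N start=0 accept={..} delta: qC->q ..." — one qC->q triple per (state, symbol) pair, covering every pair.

states=3 start=0 accept={2} delta: 0a->1 0b->0 0c->0 1a->2 1b->0 1c->2 2a->0 2b->2 2c->0

Grow the machine one transition at a time. Run the examples from 0; the earliest place one falls off (shortest prefix, ties alphabetical) gets sent to the lowest-numbered state that keeps every Accept/Reject pair distinguishable — a pair clashes when both reach the same state with identical unread suffix — and to a fresh state only if none does.
a: 0a undefined. 0a->0: no, aa/a meet in 0. Open state 1: 0a->1.
b: 0b undefined. 0b->0: ok.
c: 0c undefined. 0c->0: ok.
aa: 1a undefined. 1a->0: no, ccaa/cc meet in 0. 1a->1: no, ccaa/cbca meet in 1. Open state 2: 1a->2.
ac: 1c undefined. 1c->0: no, ccac/cc meet in 0. 1c->1: no, ccac/cbca meet in 1. 1c->2: ok.
aaa: 2a undefined. 2a->0: ok.
aac: 2c undefined. 2c->0: ok.
cab: 1b undefined. 1b->0: ok.
caab: 2b undefined. 2b->0: no, caab/cc meet in 0. 2b->1: no, caab/cbca meet in 1. 2b->2: ok.
All examples now run through 3 states with every (state, symbol) defined. Accept strings end in {2}, Reject strings end in {0,1}; accept={2}.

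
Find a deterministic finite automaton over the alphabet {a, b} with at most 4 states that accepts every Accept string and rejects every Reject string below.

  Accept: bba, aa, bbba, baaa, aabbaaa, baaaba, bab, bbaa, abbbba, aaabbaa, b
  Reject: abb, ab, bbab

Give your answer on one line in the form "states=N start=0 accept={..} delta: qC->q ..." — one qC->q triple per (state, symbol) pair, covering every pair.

Grow the machine one transition at a time. Run the examples from 0; the earliest place one falls off (shortest prefix, ties alphabetical) gets sent to the lowest-numbered state that keeps every Accept/Reject pair distinguishable — a pair clashes when both reach the same state with identical unread suffix — and to a fresh state only if none does.
a: 0a undefined. 0a->0: no, b/ab meet in 0 with "b" left. Open state 1: 0a->1.
b: 0b undefined. 0b->0: no, bab/ab meet in 1 with "b" left. 0b->1: ok.
aa: 1a undefined. 1a->0: ok.
ab: 1b undefined. 1b->0: no, bba/abb meet in 1. 1b->1: no, bab/abb meet in 1. Open state 2: 1b->2.
abb: 2b undefined. 2b->0: no, aa/abb meet in 0. 2b->1: no, bab/abb meet in 1. 2b->2: ok.
bba: 2a undefined. 2a->0: no, bab/bbab meet in 1. 2a->1: ok.
All examples now run through 3 states with every (state, symbol) defined. Accept strings end in {0,1}, Reject strings end in {2}; accept={0,1}.

states=3 start=0 accept={0,1} delta: 0a->1 0b->1 1a->0 1b->2 2a->1 2b->2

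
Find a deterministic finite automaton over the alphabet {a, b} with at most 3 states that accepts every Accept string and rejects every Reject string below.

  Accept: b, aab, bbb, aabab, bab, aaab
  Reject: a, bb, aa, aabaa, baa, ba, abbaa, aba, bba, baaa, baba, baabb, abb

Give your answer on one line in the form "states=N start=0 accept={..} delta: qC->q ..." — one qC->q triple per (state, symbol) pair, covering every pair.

State merging on the prefix tree: take the shortest (then alphabetical) example prefix whose next move is undefined and point that move at state 0, else 1, else 2, ...; a target is out if some Accept/Reject pair would then sit in one state with the same input left (inseparable). If every existing state is out, open a new one.
a: 0a undefined. 0a->0: ok.
b: 0b undefined. 0b->0: no, b/a meet in 0. Open state 1: 0b->1.
ba: 1a undefined. 1a->0: ok.
bb: 1b undefined. 1b->0: ok.
All examples now run through 2 states with every (state, symbol) defined. Accept strings end in {1}, Reject strings end in {0}; accept={1}.

states=2 start=0 accept={1} delta: 0a->0 0b->1 1a->0 1b->0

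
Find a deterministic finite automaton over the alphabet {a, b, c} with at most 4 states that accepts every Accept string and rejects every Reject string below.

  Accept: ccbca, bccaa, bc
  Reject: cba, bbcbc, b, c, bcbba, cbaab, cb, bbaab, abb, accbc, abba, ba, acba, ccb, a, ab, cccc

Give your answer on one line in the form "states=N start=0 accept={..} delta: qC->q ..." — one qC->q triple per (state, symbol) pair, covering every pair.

states=4 start=0 accept={2} delta: 0a->0 0b->1 0c->1 1a->0 1b->0 1c->2 2a->2 2b->3 2c->3 3a->2 3b->0 3c->3

Fold the examples into a partial DFA from state 0: repeatedly fix the first undefined (state, symbol) met by the shortest-then-alphabetical prefix, trying targets in increasing order and rejecting any under which an Accept and a Reject string meet in one state with the same remainder; add a state when all current targets are rejected. Accepting states are where Accept strings end.
a: 0a undefined. 0a->0: ok.
b: 0b undefined. 0b->0: no, bc/c meet in 0 with "c" left. Open state 1: 0b->1.
c: 0c undefined. 0c->0: no, bc/accbc meet in 1 with "c" left. 0c->1: ok.
ba: 1a undefined. 1a->0: ok.
bb: 1b undefined. 1b->0: ok.
bc: 1c undefined. 1c->0: no, ccbca/cba meet in 0. 1c->1: no, ccbca/cba meet in 0. Open state 2: 1c->2.
bcb: 2b undefined. 2b->0: no, ccbca/cba meet in 0. 2b->1: no, bc/accbc meet in 2. 2b->2: no, bc/ccb meet in 2. Open state 3: 2b->3.
bcc: 2c undefined. 2c->0: no, bccaa/cba meet in 0. 2c->1: no, bccaa/cba meet in 0. 2c->2: no, bc/cccc meet in 2. 2c->3: ok.
bcbb: 3b undefined. 3b->0: ok.
bcca: 3a undefined. 3a->0: no, bccaa/cba meet in 0. 3a->1: no, bccaa/cba meet in 0. 3a->2: ok.
ccbc: 3c undefined. 3c->0: no, ccbca/cba meet in 0. 3c->1: no, ccbca/cba meet in 0. 3c->2: no, bc/accbc meet in 2. 3c->3: ok.
bccaa: 2a undefined. 2a->0: no, bccaa/cba meet in 0. 2a->1: no, bccaa/bbcbc meet in 1. 2a->2: ok.
All examples now run through 4 states with every (state, symbol) defined. Accept strings end in {2}, Reject strings end in {0,1,3}; accept={2}.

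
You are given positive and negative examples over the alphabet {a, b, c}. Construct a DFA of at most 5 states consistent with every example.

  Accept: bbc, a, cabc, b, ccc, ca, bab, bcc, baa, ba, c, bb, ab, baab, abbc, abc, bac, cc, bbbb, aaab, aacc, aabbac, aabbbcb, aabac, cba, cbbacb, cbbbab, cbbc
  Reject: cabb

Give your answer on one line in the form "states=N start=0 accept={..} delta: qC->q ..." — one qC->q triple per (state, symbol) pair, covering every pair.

states=4 start=0 accept={0,1,2} delta: 0a->0 0b->0 0c->1 1a->1 1b->2 1c->0 2a->0 2b->3 2c->0 3a->0 3b->0 3c->0

Fold the examples into a partial DFA from state 0: repeatedly fix the first undefined (state, symbol) met by the shortest-then-alphabetical prefix, trying targets in increasing order and rejecting any under which an Accept and a Reject string meet in one state with the same remainder; add a state when all current targets are rejected. Accepting states are where Accept strings end.
a: 0a undefined. 0a->0: ok.
b: 0b undefined. 0b->0: ok.
c: 0c undefined. 0c->0: no, bbc/cabb meet in 0. Open state 1: 0c->1.
ca: 1a undefined. 1a->0: no, a/cabb meet in 0. 1a->1: ok.
cb: 1b undefined. 1b->0: no, a/cabb meet in 0. 1b->1: no, bbc/cabb meet in 1. Open state 2: 1b->2.
cc: 1c undefined. 1c->0: ok.
cba: 2a undefined. 2a->0: ok.
cbb: 2b undefined. 2b->0: no, a/cabb meet in 0. 2b->1: no, bbc/cabb meet in 1. 2b->2: no, aabbbcb/cabb meet in 2. Open state 3: 2b->3.
cabc: 2c undefined. 2c->0: ok.
cbba: 3a undefined. 3a->0: ok.
cbbb: 3b undefined. 3b->0: ok.
cbbc: 3c undefined. 3c->0: ok.
All examples now run through 4 states with every (state, symbol) defined. Accept strings end in {0,1,2}, Reject strings end in {3}; accept={0,1,2}.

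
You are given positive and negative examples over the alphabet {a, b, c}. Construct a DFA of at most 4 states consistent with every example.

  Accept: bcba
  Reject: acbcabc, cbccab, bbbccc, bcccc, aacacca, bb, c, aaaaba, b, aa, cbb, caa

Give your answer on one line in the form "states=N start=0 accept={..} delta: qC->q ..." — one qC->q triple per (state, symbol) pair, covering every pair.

State merging on the prefix tree: take the shortest (then alphabetical) example prefix whose next move is undefined and point that move at state 0, else 1, else 2, ...; a target is out if some Accept/Reject pair would then sit in one state with the same input left (inseparable). If every existing state is out, open a new one.
a: 0a undefined. 0a->0: ok.
b: 0b undefined. 0b->0: ok.
c: 0c undefined. 0c->0: no, bcba/acbcabc meet in 0. Open state 1: 0c->1.
ca: 1a undefined. 1a->0: ok.
cb: 1b undefined. 1b->0: no, bcba/bb meet in 0. 1b->1: no, bcba/bb meet in 0. Open state 2: 1b->2.
bcc: 1c undefined. 1c->0: ok.
cbb: 2b undefined. 2b->0: ok.
cbc: 2c undefined. 2c->0: ok.
bcba: 2a undefined. 2a->0: no, bcba/cbccab meet in 0. 2a->1: no, bcba/acbcabc meet in 1. 2a->2: ok.
All examples now run through 3 states with every (state, symbol) defined. Accept strings end in {2}, Reject strings end in {0,1}; accept={2}.

states=3 start=0 accept={2} delta: 0a->0 0b->0 0c->1 1a->0 1b->2 1c->0 2a->2 2b->0 2c->0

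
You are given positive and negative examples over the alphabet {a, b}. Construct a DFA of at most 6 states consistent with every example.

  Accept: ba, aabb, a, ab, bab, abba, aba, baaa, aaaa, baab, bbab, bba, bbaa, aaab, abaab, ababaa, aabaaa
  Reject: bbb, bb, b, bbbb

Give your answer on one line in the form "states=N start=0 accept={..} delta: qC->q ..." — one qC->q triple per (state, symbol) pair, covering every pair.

states=2 start=0 accept={1} delta: 0a->1 0b->0 1a->1 1b->1

Fold the examples into a partial DFA from state 0: repeatedly fix the first undefined (state, symbol) met by the shortest-then-alphabetical prefix, trying targets in increasing order and rejecting any under which an Accept and a Reject string meet in one state with the same remainder; add a state when all current targets are rejected. Accepting states are where Accept strings end.
a: 0a undefined. 0a->0: no, aabb/bb meet in 0 with "bb" left. Open state 1: 0a->1.
b: 0b undefined. 0b->0: ok.
aa: 1a undefined. 1a->0: no, aabb/bbb meet in 0. 1a->1: ok.
ab: 1b undefined. 1b->0: no, aabb/bbb meet in 0. 1b->1: ok.
All examples now run through 2 states with every (state, symbol) defined. Accept strings end in {1}, Reject strings end in {0}; accept={1}.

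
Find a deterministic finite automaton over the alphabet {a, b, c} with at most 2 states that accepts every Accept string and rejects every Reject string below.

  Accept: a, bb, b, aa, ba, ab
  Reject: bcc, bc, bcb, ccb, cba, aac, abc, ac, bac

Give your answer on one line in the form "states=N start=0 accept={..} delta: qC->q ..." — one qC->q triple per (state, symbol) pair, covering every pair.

states=2 start=0 accept={0} delta: 0a->0 0b->0 0c->1 1a->1 1b->1 1c->1

Grow the machine one transition at a time. Run the examples from 0; the earliest place one falls off (shortest prefix, ties alphabetical) gets sent to the lowest-numbered state that keeps every Accept/Reject pair distinguishable — a pair clashes when both reach the same state with identical unread suffix — and to a fresh state only if none does.
a: 0a undefined. 0a->0: ok.
b: 0b undefined. 0b->0: ok.
c: 0c undefined. 0c->0: no, a/bcc meet in 0. Open state 1: 0c->1.
cb: 1b undefined. 1b->0: no, a/bcb meet in 0. 1b->1: ok.
cc: 1c undefined. 1c->0: no, a/bcc meet in 0. 1c->1: ok.
cba: 1a undefined. 1a->0: no, a/cba meet in 0. 1a->1: ok.
All examples now run through 2 states with every (state, symbol) defined. Accept strings end in {0}, Reject strings end in {1}; accept={0}.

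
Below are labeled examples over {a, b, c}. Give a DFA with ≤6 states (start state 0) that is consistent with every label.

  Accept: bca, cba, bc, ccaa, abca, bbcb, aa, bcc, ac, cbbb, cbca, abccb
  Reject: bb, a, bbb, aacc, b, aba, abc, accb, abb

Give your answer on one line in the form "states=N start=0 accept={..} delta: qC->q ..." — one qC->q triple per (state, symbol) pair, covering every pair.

State merging on the prefix tree: take the shortest (then alphabetical) example prefix whose next move is undefined and point that move at state 0, else 1, else 2, ...; a target is out if some Accept/Reject pair would then sit in one state with the same input left (inseparable). If every existing state is out, open a new one.
a: 0a undefined. 0a->0: no, bc/abc meet in 0 with "bc" left. Open state 1: 0a->1.
b: 0b undefined. 0b->0: ok.
c: 0c undefined. 0c->0: no, bca/a meet in 1. 0c->1: no, cba/aba meet in 1 with "ba" left. Open state 2: 0c->2.
aa: 1a undefined. 1a->0: no, aa/bb meet in 0. 1a->1: no, aa/a meet in 1. 1a->2: ok.
ab: 1b undefined. 1b->0: no, bc/abc meet in 2. 1b->1: no, bc/aba meet in 2. 1b->2: no, bca/aba meet in 2 with "a" left. Open state 3: 1b->3.
ac: 1c undefined. 1c->0: no, bbcb/accb meet in 2 with "b" left. 1c->1: no, ac/a meet in 1. 1c->2: ok.
cb: 2b undefined. 2b->0: no, cba/a meet in 1. 2b->1: no, bbcb/a meet in 1. 2b->2: ok.
cc: 2c undefined. 2c->0: no, bc/aacc meet in 2. 2c->1: no, bc/aacc meet in 2. 2c->2: no, bc/aacc meet in 2. 2c->3: no, cbca/aba meet in 3 with "a" left. Open state 4: 2c->4.
aba: 3a undefined. 3a->0: ok.
abb: 3b undefined. 3b->0: ok.
abc: 3c undefined. 3c->0: no, abca/a meet in 1. 3c->1: ok.
bca: 2a undefined. 2a->0: no, bca/bb meet in 0. 2a->1: no, bca/a meet in 1. 2a->2: ok.
cca: 4a undefined. 4a->0: no, ccaa/a meet in 1. 4a->1: no, cbca/a meet in 1. 4a->2: ok.
aacc: 4c undefined. 4c->0: ok.
accb: 4b undefined. 4b->0: ok.
All examples now run through 5 states with every (state, symbol) defined. Accept strings end in {2,4}, Reject strings end in {0,1}; accept={2,4}.

states=5 start=0 accept={2,4} delta: 0a->1 0b->0 0c->2 1a->2 1b->3 1c->2 2a->2 2b->2 2c->4 3a->0 3b->0 3c->1 4a->2 4b->0 4c->0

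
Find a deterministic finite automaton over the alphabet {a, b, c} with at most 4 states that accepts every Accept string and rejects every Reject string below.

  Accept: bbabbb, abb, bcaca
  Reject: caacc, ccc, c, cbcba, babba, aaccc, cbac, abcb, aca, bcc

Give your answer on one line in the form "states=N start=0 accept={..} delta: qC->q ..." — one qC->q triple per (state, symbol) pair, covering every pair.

states=3 start=0 accept={1} delta: 0a->0 0b->1 0c->0 1a->0 1b->1 1c->2 2a->1 2b->0 2c->0

State merging on the prefix tree: take the shortest (then alphabetical) example prefix whose next move is undefined and point that move at state 0, else 1, else 2, ...; a target is out if some Accept/Reject pair would then sit in one state with the same input left (inseparable). If every existing state is out, open a new one.
a: 0a undefined. 0a->0: ok.
b: 0b undefined. 0b->0: no, bbabbb/babba meet in 0. Open state 1: 0b->1.
c: 0c undefined. 0c->0: ok.
ba: 1a undefined. 1a->0: ok.
bb: 1b undefined. 1b->0: no, abb/caacc meet in 0. 1b->1: ok.
bc: 1c undefined. 1c->0: no, bbabbb/abcb meet in 1. 1c->1: no, bbabbb/abcb meet in 1. Open state 2: 1c->2.
bca: 2a undefined. 2a->0: no, bcaca/caacc meet in 0. 2a->1: ok.
bcc: 2c undefined. 2c->0: ok.
abcb: 2b undefined. 2b->0: ok.
All examples now run through 3 states with every (state, symbol) defined. Accept strings end in {1}, Reject strings end in {0}; accept={1}.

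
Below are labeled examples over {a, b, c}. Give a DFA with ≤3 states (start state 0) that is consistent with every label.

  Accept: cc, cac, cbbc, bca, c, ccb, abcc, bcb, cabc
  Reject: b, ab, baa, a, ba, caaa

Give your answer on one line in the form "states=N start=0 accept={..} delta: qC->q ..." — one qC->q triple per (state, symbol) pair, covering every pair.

Fold the examples into a partial DFA from state 0: repeatedly fix the first undefined (state, symbol) met by the shortest-then-alphabetical prefix, trying targets in increasing order and rejecting any under which an Accept and a Reject string meet in one state with the same remainder; add a state when all current targets are rejected. Accepting states are where Accept strings end.
a: 0a undefined. 0a->0: ok.
b: 0b undefined. 0b->0: ok.
c: 0c undefined. 0c->0: no, cc/b meet in 0. Open state 1: 0c->1.
ca: 1a undefined. 1a->0: no, bca/b meet in 0. 1a->1: no, bca/caaa meet in 1. Open state 2: 1a->2.
cb: 1b undefined. 1b->0: no, bcb/b meet in 0. 1b->1: ok.
cc: 1c undefined. 1c->0: no, cc/b meet in 0. 1c->1: ok.
caa: 2a undefined. 2a->0: ok.
cab: 2b undefined. 2b->0: ok.
cac: 2c undefined. 2c->0: no, cac/b meet in 0. 2c->1: ok.
All examples now run through 3 states with every (state, symbol) defined. Accept strings end in {1,2}, Reject strings end in {0}; accept={1,2}.

states=3 start=0 accept={1,2} delta: 0a->0 0b->0 0c->1 1a->2 1b->1 1c->1 2a->0 2b->0 2c->1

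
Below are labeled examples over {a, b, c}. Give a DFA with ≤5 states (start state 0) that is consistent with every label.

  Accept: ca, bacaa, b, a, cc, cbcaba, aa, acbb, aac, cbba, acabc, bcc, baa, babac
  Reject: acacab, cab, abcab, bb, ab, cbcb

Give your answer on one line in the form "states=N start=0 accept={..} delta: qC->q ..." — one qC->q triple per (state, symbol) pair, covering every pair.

states=3 start=0 accept={0,1} delta: 0a->1 0b->1 0c->0 1a->0 1b->2 1c->1 2a->0 2b->0 2c->0

State merging on the prefix tree: take the shortest (then alphabetical) example prefix whose next move is undefined and point that move at state 0, else 1, else 2, ...; a target is out if some Accept/Reject pair would then sit in one state with the same input left (inseparable). If every existing state is out, open a new one.
a: 0a undefined. 0a->0: no, b/ab meet in 0 with "b" left. Open state 1: 0a->1.
b: 0b undefined. 0b->0: no, b/bb meet in 0. 0b->1: ok.
c: 0c undefined. 0c->0: ok.
aa: 1a undefined. 1a->0: ok.
ab: 1b undefined. 1b->0: no, bacaa/cab meet in 0. 1b->1: no, ca/cab meet in 1. Open state 2: 1b->2.
ac: 1c undefined. 1c->0: no, ca/cbcb meet in 1. 1c->1: ok.
abc: 2c undefined. 2c->0: ok.
acbb: 2b undefined. 2b->0: ok.
cbba: 2a undefined. 2a->0: ok.
All examples now run through 3 states with every (state, symbol) defined. Accept strings end in {0,1}, Reject strings end in {2}; accept={0,1}.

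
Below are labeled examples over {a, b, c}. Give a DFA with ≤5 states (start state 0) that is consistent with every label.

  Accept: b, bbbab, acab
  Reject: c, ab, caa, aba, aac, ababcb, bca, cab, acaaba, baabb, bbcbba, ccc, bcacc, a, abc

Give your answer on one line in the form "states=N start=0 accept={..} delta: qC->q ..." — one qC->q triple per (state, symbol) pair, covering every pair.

State merging on the prefix tree: take the shortest (then alphabetical) example prefix whose next move is undefined and point that move at state 0, else 1, else 2, ...; a target is out if some Accept/Reject pair would then sit in one state with the same input left (inseparable). If every existing state is out, open a new one.
a: 0a undefined. 0a->0: no, b/ab meet in 0 with "b" left. Open state 1: 0a->1.
b: 0b undefined. 0b->0: no, bbbab/ab meet in 1 with "b" left. 0b->1: no, b/a meet in 1. Open state 2: 0b->2.
c: 0c undefined. 0c->0: ok.
aa: 1a undefined. 1a->0: ok.
ab: 1b undefined. 1b->0: no, b/ababcb meet in 2. 1b->1: ok.
ac: 1c undefined. 1c->0: no, acab/ab meet in 1. 1c->1: ok.
ba: 2a undefined. 2a->0: ok.
bb: 2b undefined. 2b->0: ok.
bc: 2c undefined. 2c->0: no, b/ababcb meet in 2. 2c->1: ok.
All examples now run through 3 states with every (state, symbol) defined. Accept strings end in {2}, Reject strings end in {0,1}; accept={2}.

states=3 start=0 accept={2} delta: 0a->1 0b->2 0c->0 1a->0 1b->1 1c->1 2a->0 2b->0 2c->1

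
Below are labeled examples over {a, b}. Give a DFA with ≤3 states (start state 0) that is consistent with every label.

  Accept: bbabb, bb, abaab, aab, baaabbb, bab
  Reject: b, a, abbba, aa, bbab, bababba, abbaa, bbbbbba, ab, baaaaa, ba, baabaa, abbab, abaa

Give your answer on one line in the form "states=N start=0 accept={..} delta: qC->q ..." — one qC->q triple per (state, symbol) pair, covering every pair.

State merging on the prefix tree: take the shortest (then alphabetical) example prefix whose next move is undefined and point that move at state 0, else 1, else 2, ...; a target is out if some Accept/Reject pair would then sit in one state with the same input left (inseparable). If every existing state is out, open a new one.
a: 0a undefined. 0a->0: no, aab/b meet in 0 with "b" left. Open state 1: 0a->1.
b: 0b undefined. 0b->0: no, bb/b meet in 0. 0b->1: no, bb/ab meet in 1 with "b" left. Open state 2: 0b->2.
aa: 1a undefined. 1a->0: no, aab/b meet in 2. 1a->1: no, aab/ab meet in 1 with "b" left. 1a->2: ok.
ab: 1b undefined. 1b->0: no, bab/abbab meet in 2 with "ab" left. 1b->1: no, bb/abbab meet in 2 with "b" left. 1b->2: ok.
ba: 2a undefined. 2a->0: no, abaab/b meet in 2. 2a->1: no, bab/b meet in 2. 2a->2: ok.
bb: 2b undefined. 2b->0: ok.
All examples now run through 3 states with every (state, symbol) defined. Accept strings end in {0}, Reject strings end in {1,2}; accept={0}.

states=3 start=0 accept={0} delta: 0a->1 0b->2 1a->2 1b->2 2a->2 2b->0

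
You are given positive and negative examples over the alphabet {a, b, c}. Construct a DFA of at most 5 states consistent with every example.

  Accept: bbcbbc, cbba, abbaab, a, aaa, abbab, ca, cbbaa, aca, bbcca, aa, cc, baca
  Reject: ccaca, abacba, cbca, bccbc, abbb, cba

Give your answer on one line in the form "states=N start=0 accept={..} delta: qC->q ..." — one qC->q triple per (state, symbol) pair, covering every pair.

states=5 start=0 accept={0,2} delta: 0a->0 0b->1 0c->1 1a->0 1b->2 1c->2 2a->4 2b->1 2c->3 3a->1 3b->0 3c->0 4a->1 4b->0 4c->2

State merging on the prefix tree: take the shortest (then alphabetical) example prefix whose next move is undefined and point that move at state 0, else 1, else 2, ...; a target is out if some Accept/Reject pair would then sit in one state with the same input left (inseparable). If every existing state is out, open a new one.
a: 0a undefined. 0a->0: ok.
b: 0b undefined. 0b->0: no, abbaab/abbb meet in 0. Open state 1: 0b->1.
c: 0c undefined. 0c->0: no, a/ccaca meet in 0. 0c->1: ok.
ba: 1a undefined. 1a->0: ok.
bb: 1b undefined. 1b->0: no, cbba/abacba meet in 0. 1b->1: no, cbba/abacba meet in 0. Open state 2: 1b->2.
bc: 1c undefined. 1c->0: no, a/ccaca meet in 0. 1c->1: no, a/ccaca meet in 0. 1c->2: ok.
bbc: 2c undefined. 2c->0: no, bbcbbc/cbca meet in 0. 2c->1: no, a/cbca meet in 0. 2c->2: no, bbcca/abacba meet in 2 with "a" left. Open state 3: 2c->3.
cba: 2a undefined. 2a->0: no, a/ccaca meet in 0. 2a->1: no, abbaab/ccaca meet in 1. 2a->2: no, abbaab/abbb meet in 2 with "b" left. 2a->3: no, bbcca/ccaca meet in 3 with "ca" left. Open state 4: 2a->4.
cbb: 2b undefined. 2b->0: no, cbba/abbb meet in 0. 2b->1: ok.
bbcb: 3b undefined. 3b->0: ok.
bbcc: 3c undefined. 3c->0: ok.
cbca: 3a undefined. 3a->0: no, cbba/cbca meet in 0. 3a->1: ok.
ccac: 4c undefined. 4c->0: no, cbba/ccaca meet in 0. 4c->1: no, cbba/ccaca meet in 0. 4c->2: ok.
abbaa: 4a undefined. 4a->0: no, abbaab/cbca meet in 1. 4a->1: ok.
abbab: 4b undefined. 4b->0: ok.
All examples now run through 5 states with every (state, symbol) defined. Accept strings end in {0,2}, Reject strings end in {1,4}; accept={0,2}.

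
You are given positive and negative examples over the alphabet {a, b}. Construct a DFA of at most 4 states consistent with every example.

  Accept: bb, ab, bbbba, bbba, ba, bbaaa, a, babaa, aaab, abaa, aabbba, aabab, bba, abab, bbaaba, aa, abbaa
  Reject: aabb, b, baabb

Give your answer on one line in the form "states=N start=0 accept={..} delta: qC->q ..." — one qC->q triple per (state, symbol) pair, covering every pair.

states=3 start=0 accept={0,1} delta: 0a->1 0b->2 1a->1 1b->0 2a->0 2b->0

Fold the examples into a partial DFA from state 0: repeatedly fix the first undefined (state, symbol) met by the shortest-then-alphabetical prefix, trying targets in increasing order and rejecting any under which an Accept and a Reject string meet in one state with the same remainder; add a state when all current targets are rejected. Accepting states are where Accept strings end.
a: 0a undefined. 0a->0: no, bb/aabb meet in 0 with "bb" left. Open state 1: 0a->1.
b: 0b undefined. 0b->0: no, bb/b meet in 0. 0b->1: no, a/b meet in 1. Open state 2: 0b->2.
aa: 1a undefined. 1a->0: no, bb/aabb meet in 2 with "b" left. 1a->1: ok.
ab: 1b undefined. 1b->0: ok.
ba: 2a undefined. 2a->0: ok.
bb: 2b undefined. 2b->0: ok.
All examples now run through 3 states with every (state, symbol) defined. Accept strings end in {0,1}, Reject strings end in {2}; accept={0,1}.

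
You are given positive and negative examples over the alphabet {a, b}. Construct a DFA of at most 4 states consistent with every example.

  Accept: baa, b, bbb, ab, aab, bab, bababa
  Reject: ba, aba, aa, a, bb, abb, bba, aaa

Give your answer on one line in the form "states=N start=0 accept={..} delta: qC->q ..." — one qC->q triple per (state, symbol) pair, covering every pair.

states=4 start=0 accept={1,3} delta: 0a->0 0b->1 1a->2 1b->0 2a->1 2b->3 3a->3 3b->2

State merging on the prefix tree: take the shortest (then alphabetical) example prefix whose next move is undefined and point that move at state 0, else 1, else 2, ...; a target is out if some Accept/Reject pair would then sit in one state with the same input left (inseparable). If every existing state is out, open a new one.
a: 0a undefined. 0a->0: ok.
b: 0b undefined. 0b->0: no, baa/ba meet in 0. Open state 1: 0b->1.
ba: 1a undefined. 1a->0: no, baa/ba meet in 0. 1a->1: no, baa/ba meet in 1. Open state 2: 1a->2.
bb: 1b undefined. 1b->0: ok.
baa: 2a undefined. 2a->0: no, baa/aa meet in 0. 2a->1: ok.
bab: 2b undefined. 2b->0: no, bab/aa meet in 0. 2b->1: no, bababa/ba meet in 2. 2b->2: no, bab/ba meet in 2. Open state 3: 2b->3.
baba: 3a undefined. 3a->0: no, bababa/ba meet in 2. 3a->1: no, bababa/aa meet in 0. 3a->2: no, bababa/ba meet in 2. 3a->3: ok.
babab: 3b undefined. 3b->0: no, bababa/aa meet in 0. 3b->1: no, bababa/ba meet in 2. 3b->2: ok.
All examples now run through 4 states with every (state, symbol) defined. Accept strings end in {1,3}, Reject strings end in {0,2}; accept={1,3}.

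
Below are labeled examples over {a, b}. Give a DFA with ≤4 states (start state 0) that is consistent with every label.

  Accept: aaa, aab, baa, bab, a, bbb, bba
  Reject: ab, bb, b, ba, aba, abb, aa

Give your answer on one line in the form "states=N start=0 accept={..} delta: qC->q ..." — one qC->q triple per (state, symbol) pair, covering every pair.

states=4 start=0 accept={0,1} delta: 0a->1 0b->2 1a->3 1b->2 2a->3 2b->3 3a->0 3b->0

State merging on the prefix tree: take the shortest (then alphabetical) example prefix whose next move is undefined and point that move at state 0, else 1, else 2, ...; a target is out if some Accept/Reject pair would then sit in one state with the same input left (inseparable). If every existing state is out, open a new one.
a: 0a undefined. 0a->0: no, aaa/aa meet in 0. Open state 1: 0a->1.
b: 0b undefined. 0b->0: no, baa/aa meet in 1 with "a" left. 0b->1: no, a/b meet in 1. Open state 2: 0b->2.
aa: 1a undefined. 1a->0: no, aab/b meet in 2. 1a->1: no, aaa/aa meet in 1. 1a->2: no, aaa/ba meet in 2 with "a" left. Open state 3: 1a->3.
ab: 1b undefined. 1b->0: no, a/aba meet in 1. 1b->1: no, a/ab meet in 1. 1b->2: ok.
ba: 2a undefined. 2a->0: no, bab/ab meet in 2. 2a->1: no, baa/aa meet in 3. 2a->2: no, baa/ab meet in 2. 2a->3: ok.
bb: 2b undefined. 2b->0: no, bbb/ab meet in 2. 2b->1: no, a/bb meet in 1. 2b->2: no, bbb/ab meet in 2. 2b->3: ok.
aaa: 3a undefined. 3a->0: ok.
aab: 3b undefined. 3b->0: ok.
All examples now run through 4 states with every (state, symbol) defined. Accept strings end in {0,1}, Reject strings end in {2,3}; accept={0,1}.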